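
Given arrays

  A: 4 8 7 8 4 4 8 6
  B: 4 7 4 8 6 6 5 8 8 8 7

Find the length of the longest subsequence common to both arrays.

5

Taking 4 [1,1] → 7 [3,2] → 4 [6,3] → 8 [7,4] → 6 [8,6] gives a common subsequence of length 5. Since dp[8][11] = 5, nothing longer is possible.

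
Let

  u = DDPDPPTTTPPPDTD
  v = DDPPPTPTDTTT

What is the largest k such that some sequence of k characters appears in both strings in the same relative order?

9

Match D (u #1, v #1); then D (u #2, v #2); then P (u #3, v #4); then P (u #5, v #5); then P (u #6, v #7); then T (u #7, v #8); then T (u #8, v #10); then T (u #9, v #11); then T (u #14, v #12) — 9 characters in the same relative order in both. The LCS DP gives dp[15][12] = 9, so this is optimal.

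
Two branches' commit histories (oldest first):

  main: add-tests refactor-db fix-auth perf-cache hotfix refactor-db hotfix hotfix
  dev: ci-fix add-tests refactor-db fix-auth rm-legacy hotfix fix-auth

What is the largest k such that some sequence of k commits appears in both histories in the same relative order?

4

Taking add-tests [1,2], refactor-db [2,3], fix-auth [3,4], hotfix [5,6] gives a common subsequence of length 4, and the DP table's final entry dp[8][7] is also 4, so no common subsequence is longer.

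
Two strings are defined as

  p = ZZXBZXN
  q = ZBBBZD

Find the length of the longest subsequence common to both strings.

3

Taking Z (p #1, q #1), B (p #4, q #4), Z (p #5, q #5) gives a common subsequence of length 3. Since dp[7][6] = 3, nothing longer is possible.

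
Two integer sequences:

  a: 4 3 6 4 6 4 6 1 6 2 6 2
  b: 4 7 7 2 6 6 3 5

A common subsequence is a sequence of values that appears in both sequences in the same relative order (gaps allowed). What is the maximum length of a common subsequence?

3

Pick 4 at a[1]=b[1], then 6 at a[3]=b[5], then 6 at a[5]=b[6]; all 3 values appear in both, in order. dp[12][8] = 3 confirms this is the maximum.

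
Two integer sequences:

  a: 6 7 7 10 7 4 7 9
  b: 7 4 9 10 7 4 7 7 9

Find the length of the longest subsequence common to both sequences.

Let dp[i][j] be the LCS length of the first i values of a and the first j values of b. dp[i][j] = dp[i-1][j-1]+1 when the i-th and j-th values match, else max(dp[i-1][j], dp[i][j-1]).
    ·  7  4  9 10  7  4  7  7  9
 ·  0  0  0  0  0  0  0  0  0  0
 6  0  0  0  0  0  0  0  0  0  0
 7  0  1  1  1  1  1  1  1  1  1
 7  0  1  1  1  1  2  2  2  2  2
10  0  1  1  1  2  2  2  2  2  2
 7  0  1  1  1  2  3  3  3  3  3
 4  0  1  2  2  2  3  4  4  4  4
 7  0  1  2  2  2  3  4  5  5  5
 9  0  1  2  3  3  3  4  5  5  6
dp[8][9] = 6. One LCS (by backtracking along matches): 7, 10, 7, 4, 7, 9.

6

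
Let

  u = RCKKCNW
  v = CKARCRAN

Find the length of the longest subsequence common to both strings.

Pick C at u[2]=v[1], K at u[3]=v[2], C at u[5]=v[5], N at u[6]=v[8]; all 4 characters appear in both, in order, and the DP table's final entry dp[7][8] is also 4, so no common subsequence is longer.

4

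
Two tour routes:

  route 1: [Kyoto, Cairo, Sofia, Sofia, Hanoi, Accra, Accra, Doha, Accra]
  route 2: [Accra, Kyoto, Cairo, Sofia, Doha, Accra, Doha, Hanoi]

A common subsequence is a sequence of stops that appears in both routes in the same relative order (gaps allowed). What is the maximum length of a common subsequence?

Taking Kyoto [1,2], Cairo [2,3], Sofia [3,4], Accra [7,6], Doha [8,7] gives a common subsequence of length 5, and the DP table's final entry dp[9][8] is also 5, so no common subsequence is longer.

5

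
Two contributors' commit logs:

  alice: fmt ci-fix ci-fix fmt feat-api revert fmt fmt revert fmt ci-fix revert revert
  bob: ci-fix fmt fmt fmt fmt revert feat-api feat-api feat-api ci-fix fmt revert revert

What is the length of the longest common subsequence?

8

Pick fmt at alice[1]=bob[2], then fmt at alice[4]=bob[3], then fmt at alice[7]=bob[4], then fmt at alice[8]=bob[5], then revert at alice[9]=bob[6], then fmt at alice[10]=bob[11], then revert at alice[12]=bob[12], then revert at alice[13]=bob[13]; all 8 commits appear in both, in order. Since dp[13][13] = 8, nothing longer is possible.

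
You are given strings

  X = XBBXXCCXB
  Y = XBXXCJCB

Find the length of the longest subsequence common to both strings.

7

One common subsequence of length 7: X (X #1, Y #1), B (X #3, Y #2), X (X #4, Y #3), X (X #5, Y #4), C (X #6, Y #5), C (X #7, Y #7), B (X #9, Y #8), and the DP table's final entry dp[9][8] is also 7, so no common subsequence is longer.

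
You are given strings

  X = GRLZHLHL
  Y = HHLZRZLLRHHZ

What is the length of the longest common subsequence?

4

One common subsequence of length 4: R [2,5], then L [3,8], then H [5,10], then H [7,11], and the DP table's final entry dp[8][12] is also 4, so no common subsequence is longer.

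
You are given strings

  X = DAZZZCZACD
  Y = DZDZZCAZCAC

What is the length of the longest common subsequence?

Pick D (X #1, Y #1); then Z (X #3, Y #2); then Z (X #4, Y #4); then Z (X #5, Y #5); then C (X #6, Y #6); then Z (X #7, Y #8); then A (X #8, Y #10); then C (X #9, Y #11); all 8 characters appear in both, in order. Since dp[10][11] = 8, nothing longer is possible.

8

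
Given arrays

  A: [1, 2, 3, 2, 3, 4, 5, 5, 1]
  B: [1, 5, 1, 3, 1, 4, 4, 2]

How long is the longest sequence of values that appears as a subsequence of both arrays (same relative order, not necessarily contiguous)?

3

One common subsequence of length 3: 1 (A #1, B #3); then 3 (A #3, B #4); then 2 (A #4, B #8). dp[9][8] = 3 confirms this is the maximum.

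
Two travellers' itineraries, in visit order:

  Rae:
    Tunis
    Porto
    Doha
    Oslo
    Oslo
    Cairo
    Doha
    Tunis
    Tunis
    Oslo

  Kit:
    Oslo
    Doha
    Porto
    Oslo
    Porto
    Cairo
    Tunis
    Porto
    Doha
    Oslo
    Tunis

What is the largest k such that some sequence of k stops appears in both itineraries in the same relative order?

One common subsequence of length 5: Tunis at Rae[1]=Kit[7], then Porto at Rae[2]=Kit[8], then Doha at Rae[3]=Kit[9], then Oslo at Rae[5]=Kit[10], then Tunis at Rae[9]=Kit[11]. Since dp[10][11] = 5, nothing longer is possible.

5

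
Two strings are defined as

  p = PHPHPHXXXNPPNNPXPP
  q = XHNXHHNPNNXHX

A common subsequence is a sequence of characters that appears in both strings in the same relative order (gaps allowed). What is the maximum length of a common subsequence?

8

Taking H at p[2]=q[2], then H at p[4]=q[5], then H at p[6]=q[6], then N at p[10]=q[7], then P at p[12]=q[8], then N at p[13]=q[9], then N at p[14]=q[10], then X at p[16]=q[13] gives a common subsequence of length 8. Since dp[18][13] = 8, nothing longer is possible.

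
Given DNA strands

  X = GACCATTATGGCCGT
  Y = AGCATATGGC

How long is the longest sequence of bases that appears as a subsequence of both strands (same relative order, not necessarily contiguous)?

9

Taking G [1,2], then C [4,3], then A [5,4], then T [7,5], then A [8,6], then T [9,7], then G [10,8], then G [11,9], then C [13,10] gives a common subsequence of length 9. The LCS DP gives dp[15][10] = 9, so this is optimal.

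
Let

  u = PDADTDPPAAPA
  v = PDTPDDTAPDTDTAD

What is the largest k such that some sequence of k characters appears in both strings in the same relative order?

One common subsequence of length 7: P (u #1, v #4), D (u #2, v #6), A (u #3, v #8), D (u #4, v #10), T (u #5, v #11), D (u #6, v #12), A (u #9, v #14). The LCS DP gives dp[12][15] = 7, so this is optimal.

7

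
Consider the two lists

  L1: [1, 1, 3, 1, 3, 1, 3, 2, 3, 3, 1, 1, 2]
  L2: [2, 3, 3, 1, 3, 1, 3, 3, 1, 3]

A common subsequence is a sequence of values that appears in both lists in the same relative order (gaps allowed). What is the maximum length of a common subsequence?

Pick 3 at L1[3]=L2[3] → 1 at L1[4]=L2[4] → 3 at L1[5]=L2[5] → 1 at L1[6]=L2[6] → 3 at L1[7]=L2[7] → 3 at L1[9]=L2[8] → 3 at L1[10]=L2[10]; all 7 values appear in both, in order. dp[13][10] = 7 confirms this is the maximum.

7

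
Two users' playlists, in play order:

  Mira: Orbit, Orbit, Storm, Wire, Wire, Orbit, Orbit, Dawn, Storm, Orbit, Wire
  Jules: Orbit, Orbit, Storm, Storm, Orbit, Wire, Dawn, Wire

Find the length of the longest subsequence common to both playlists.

6

Taking Orbit [1,1]; then Orbit [2,2]; then Storm [3,4]; then Wire [5,6]; then Dawn [8,7]; then Wire [11,8] gives a common subsequence of length 6. The LCS DP gives dp[11][8] = 6, so this is optimal.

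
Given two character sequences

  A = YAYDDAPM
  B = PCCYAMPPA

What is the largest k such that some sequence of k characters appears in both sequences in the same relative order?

3

One common subsequence of length 3: Y [1,4]; then A [2,5]; then A [6,9]. dp[8][9] = 3 confirms this is the maximum.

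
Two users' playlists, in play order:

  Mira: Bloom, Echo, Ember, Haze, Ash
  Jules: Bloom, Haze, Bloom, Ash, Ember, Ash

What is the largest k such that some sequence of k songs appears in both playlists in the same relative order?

3

Pick Bloom at Mira[1]=Jules[3]; then Ember at Mira[3]=Jules[5]; then Ash at Mira[5]=Jules[6]; all 3 songs appear in both, in order. dp[5][6] = 3 confirms this is the maximum.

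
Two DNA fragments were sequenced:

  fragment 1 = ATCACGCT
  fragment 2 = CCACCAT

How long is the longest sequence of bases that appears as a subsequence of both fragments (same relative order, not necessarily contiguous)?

Let dp[i][j] be the LCS length of the first i bases of fragment 1 and the first j bases of fragment 2. dp[i][j] = dp[i-1][j-1]+1 when the i-th and j-th bases match, else max(dp[i-1][j], dp[i][j-1]).
    ·  C  C  A  C  C  A  T
 ·  0  0  0  0  0  0  0  0
 A  0  0  0  1  1  1  1  1
 T  0  0  0  1  1  1  1  2
 C  0  1  1  1  2  2  2  2
 A  0  1  1  2  2  2  3  3
 C  0  1  2  2  3  3  3  3
 G  0  1  2  2  3  3  3  3
 C  0  1  2  2  3  4  4  4
 T  0  1  2  2  3  4  4  5
dp[8][7] = 5. One LCS (by backtracking along matches): CACCT.

5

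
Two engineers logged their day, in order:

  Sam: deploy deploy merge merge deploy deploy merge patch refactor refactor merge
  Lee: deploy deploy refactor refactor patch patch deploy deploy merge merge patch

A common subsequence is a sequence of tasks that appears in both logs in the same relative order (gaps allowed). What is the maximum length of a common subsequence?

6

One common subsequence of length 6: deploy at Sam[1]=Lee[1] → deploy at Sam[2]=Lee[2] → deploy at Sam[5]=Lee[7] → deploy at Sam[6]=Lee[8] → merge at Sam[7]=Lee[10] → patch at Sam[8]=Lee[11]. Since dp[11][11] = 6, nothing longer is possible.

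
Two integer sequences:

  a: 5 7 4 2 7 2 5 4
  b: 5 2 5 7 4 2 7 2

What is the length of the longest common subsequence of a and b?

6

Pick 5 [1,3]; then 7 [2,4]; then 4 [3,5]; then 2 [4,6]; then 7 [5,7]; then 2 [6,8]; all 6 values appear in both, in order. dp[8][8] = 6 confirms this is the maximum.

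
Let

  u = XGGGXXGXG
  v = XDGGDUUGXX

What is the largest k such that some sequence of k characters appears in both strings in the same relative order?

6

Taking X (u #1, v #1), G (u #2, v #3), G (u #3, v #4), G (u #4, v #8), X (u #6, v #9), X (u #8, v #10) gives a common subsequence of length 6. Since dp[9][10] = 6, nothing longer is possible.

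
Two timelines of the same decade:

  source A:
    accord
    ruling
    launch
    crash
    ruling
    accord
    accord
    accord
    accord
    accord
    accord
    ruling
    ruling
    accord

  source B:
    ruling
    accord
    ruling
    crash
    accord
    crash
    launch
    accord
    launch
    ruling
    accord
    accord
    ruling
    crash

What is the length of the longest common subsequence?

8

Taking accord [1,2] → ruling [2,3] → crash [4,4] → accord [6,5] → accord [7,8] → accord [10,11] → accord [11,12] → ruling [12,13] gives a common subsequence of length 8. Since dp[14][14] = 8, nothing longer is possible.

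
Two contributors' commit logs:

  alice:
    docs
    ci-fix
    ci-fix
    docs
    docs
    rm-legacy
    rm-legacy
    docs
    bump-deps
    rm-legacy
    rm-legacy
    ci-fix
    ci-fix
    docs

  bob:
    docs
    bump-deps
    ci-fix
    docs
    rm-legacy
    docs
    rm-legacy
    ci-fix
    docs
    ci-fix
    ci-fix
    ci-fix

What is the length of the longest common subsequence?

One common subsequence of length 8: docs [1,1], then ci-fix [3,3], then docs [4,4], then docs [5,6], then rm-legacy [6,7], then docs [8,9], then ci-fix [12,11], then ci-fix [13,12]. The LCS DP gives dp[14][12] = 8, so this is optimal.

8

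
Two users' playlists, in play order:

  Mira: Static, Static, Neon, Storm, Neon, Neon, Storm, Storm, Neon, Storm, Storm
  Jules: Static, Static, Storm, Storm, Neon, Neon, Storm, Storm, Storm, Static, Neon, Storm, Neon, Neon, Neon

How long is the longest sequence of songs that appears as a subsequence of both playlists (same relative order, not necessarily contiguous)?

Taking Static [1,1] → Static [2,2] → Storm [4,4] → Neon [5,5] → Neon [6,6] → Storm [7,8] → Storm [8,9] → Neon [9,11] → Storm [10,12] gives a common subsequence of length 9, and the DP table's final entry dp[11][15] is also 9, so no common subsequence is longer.

9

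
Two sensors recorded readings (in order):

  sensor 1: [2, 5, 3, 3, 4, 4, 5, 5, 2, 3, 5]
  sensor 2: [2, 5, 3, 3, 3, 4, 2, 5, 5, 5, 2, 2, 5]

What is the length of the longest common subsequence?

One common subsequence of length 9: 2 [1,1] → 5 [2,2] → 3 [3,4] → 3 [4,5] → 4 [5,6] → 5 [7,9] → 5 [8,10] → 2 [9,12] → 5 [11,13]. The LCS DP gives dp[11][13] = 9, so this is optimal.

9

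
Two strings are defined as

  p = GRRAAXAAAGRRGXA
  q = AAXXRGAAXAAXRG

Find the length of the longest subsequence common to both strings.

Taking G [1,6], A [4,7], A [5,8], X [6,9], A [7,10], A [8,11], R [12,13], G [13,14] gives a common subsequence of length 8. The LCS DP gives dp[15][14] = 8, so this is optimal.

8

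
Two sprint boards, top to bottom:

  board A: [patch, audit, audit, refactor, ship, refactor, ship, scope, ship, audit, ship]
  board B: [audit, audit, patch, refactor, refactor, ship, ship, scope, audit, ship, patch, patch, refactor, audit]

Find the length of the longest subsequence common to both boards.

Pick audit (board A #2, board B #1) → audit (board A #3, board B #2) → refactor (board A #4, board B #5) → ship (board A #5, board B #6) → ship (board A #7, board B #7) → scope (board A #8, board B #8) → ship (board A #9, board B #10) → audit (board A #10, board B #14); all 8 tasks appear in both, in order. The LCS DP gives dp[11][14] = 8, so this is optimal.

8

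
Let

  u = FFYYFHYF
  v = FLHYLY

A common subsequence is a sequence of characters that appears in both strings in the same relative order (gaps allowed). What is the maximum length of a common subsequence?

Let dp[i][j] be the LCS length of the first i characters of u and the first j characters of v. dp[i][j] = dp[i-1][j-1]+1 when the i-th and j-th characters match, else max(dp[i-1][j], dp[i][j-1]).
    ·  F  L  H  Y  L  Y
 ·  0  0  0  0  0  0  0
 F  0  1  1  1  1  1  1
 F  0  1  1  1  1  1  1
 Y  0  1  1  1  2  2  2
 Y  0  1  1  1  2  2  3
 F  0  1  1  1  2  2  3
 H  0  1  1  2  2  2  3
 Y  0  1  1  2  3  3  3
 F  0  1  1  2  3  3  3
dp[8][6] = 3. One LCS (by backtracking along matches): FYY.

3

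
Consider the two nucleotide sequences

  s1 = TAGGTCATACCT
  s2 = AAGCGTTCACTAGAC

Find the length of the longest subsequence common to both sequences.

9

Pick A (s1 #2, s2 #2), G (s1 #3, s2 #3), G (s1 #4, s2 #5), T (s1 #5, s2 #7), C (s1 #6, s2 #8), A (s1 #7, s2 #9), T (s1 #8, s2 #11), A (s1 #9, s2 #14), C (s1 #11, s2 #15); all 9 bases appear in both, in order. The LCS DP gives dp[12][15] = 9, so this is optimal.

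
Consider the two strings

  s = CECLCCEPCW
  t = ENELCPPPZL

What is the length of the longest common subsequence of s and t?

Let dp[i][j] be the LCS length of the first i characters of s and the first j characters of t. dp[i][j] = dp[i-1][j-1]+1 when the i-th and j-th characters match, else max(dp[i-1][j], dp[i][j-1]).
    ·  E  N  E  L  C  P  P  P  Z  L
 ·  0  0  0  0  0  0  0  0  0  0  0
 C  0  0  0  0  0  1  1  1  1  1  1
 E  0  1  1  1  1  1  1  1  1  1  1
 C  0  1  1  1  1  2  2  2  2  2  2
 L  0  1  1  1  2  2  2  2  2  2  3
 C  0  1  1  1  2  3  3  3  3  3  3
 C  0  1  1  1  2  3  3  3  3  3  3
 E  0  1  1  2  2  3  3  3  3  3  3
 P  0  1  1  2  2  3  4  4  4  4  4
 C  0  1  1  2  2  3  4  4  4  4  4
 W  0  1  1  2  2  3  4  4  4  4  4
dp[10][10] = 4. One LCS (by backtracking along matches): ELCP.

4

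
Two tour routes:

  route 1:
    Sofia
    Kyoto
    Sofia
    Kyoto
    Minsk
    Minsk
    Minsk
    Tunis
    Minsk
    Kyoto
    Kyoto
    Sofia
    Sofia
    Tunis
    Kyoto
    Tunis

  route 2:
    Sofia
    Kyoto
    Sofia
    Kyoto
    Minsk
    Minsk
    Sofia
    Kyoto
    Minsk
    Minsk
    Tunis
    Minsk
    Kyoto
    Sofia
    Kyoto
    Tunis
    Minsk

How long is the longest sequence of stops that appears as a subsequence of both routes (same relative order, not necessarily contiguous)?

One common subsequence of length 13: Sofia [1,1], then Kyoto [2,2], then Sofia [3,3], then Kyoto [4,4], then Minsk [5,6], then Minsk [6,9], then Minsk [7,10], then Tunis [8,11], then Minsk [9,12], then Kyoto [11,13], then Sofia [13,14], then Kyoto [15,15], then Tunis [16,16], and the DP table's final entry dp[16][17] is also 13, so no common subsequence is longer.

13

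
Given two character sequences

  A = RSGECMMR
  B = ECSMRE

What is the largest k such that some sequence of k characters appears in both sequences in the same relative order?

4

Taking E [4,1], then C [5,2], then M [7,4], then R [8,5] gives a common subsequence of length 4. The LCS DP gives dp[8][6] = 4, so this is optimal.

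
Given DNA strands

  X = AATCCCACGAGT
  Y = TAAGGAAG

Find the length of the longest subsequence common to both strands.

5

Taking A at X[1]=Y[2], A at X[2]=Y[3], A at X[7]=Y[6], A at X[10]=Y[7], G at X[11]=Y[8] gives a common subsequence of length 5, and the DP table's final entry dp[12][8] is also 5, so no common subsequence is longer.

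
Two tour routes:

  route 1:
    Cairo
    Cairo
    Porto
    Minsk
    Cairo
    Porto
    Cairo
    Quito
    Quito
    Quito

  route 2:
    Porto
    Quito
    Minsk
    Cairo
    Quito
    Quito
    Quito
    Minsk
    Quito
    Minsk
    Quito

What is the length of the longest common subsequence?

Taking Porto at route 1[3]=route 2[1], then Minsk at route 1[4]=route 2[3], then Cairo at route 1[5]=route 2[4], then Quito at route 1[8]=route 2[7], then Quito at route 1[9]=route 2[9], then Quito at route 1[10]=route 2[11] gives a common subsequence of length 6. Since dp[10][11] = 6, nothing longer is possible.

6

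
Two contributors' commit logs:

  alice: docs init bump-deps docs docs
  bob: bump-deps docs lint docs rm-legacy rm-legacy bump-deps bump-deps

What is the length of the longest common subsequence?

One common subsequence of length 3: bump-deps [3,1], docs [4,2], docs [5,4]. dp[5][8] = 3 confirms this is the maximum.

3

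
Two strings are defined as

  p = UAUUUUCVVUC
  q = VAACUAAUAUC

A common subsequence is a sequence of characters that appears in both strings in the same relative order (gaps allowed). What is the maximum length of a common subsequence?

Let dp[i][j] be the LCS length of the first i characters of p and the first j characters of q. dp[i][j] = dp[i-1][j-1]+1 when the i-th and j-th characters match, else max(dp[i-1][j], dp[i][j-1]).
    ·  V  A  A  C  U  A  A  U  A  U  C
 ·  0  0  0  0  0  0  0  0  0  0  0  0
 U  0  0  0  0  0  1  1  1  1  1  1  1
 A  0  0  1  1  1  1  2  2  2  2  2  2
 U  0  0  1  1  1  2  2  2  3  3  3  3
 U  0  0  1  1  1  2  2  2  3  3  4  4
 U  0  0  1  1  1  2  2  2  3  3  4  4
 U  0  0  1  1  1  2  2  2  3  3  4  4
 C  0  0  1  1  2  2  2  2  3  3  4  5
 V  0  1  1  1  2  2  2  2  3  3  4  5
 V  0  1  1  1  2  2  2  2  3  3  4  5
 U  0  1  1  1  2  3  3  3  3  3  4  5
 C  0  1  1  1  2  3  3  3  3  3  4  5
dp[11][11] = 5. One LCS (by backtracking along matches): UAUUC.

5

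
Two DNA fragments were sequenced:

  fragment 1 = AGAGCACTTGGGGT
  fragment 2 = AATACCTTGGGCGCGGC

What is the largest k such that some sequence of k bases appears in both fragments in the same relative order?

Taking A at fragment 1[1]=fragment 2[2], A at fragment 1[3]=fragment 2[4], C at fragment 1[5]=fragment 2[5], C at fragment 1[7]=fragment 2[6], T at fragment 1[8]=fragment 2[7], T at fragment 1[9]=fragment 2[8], G at fragment 1[10]=fragment 2[11], G at fragment 1[11]=fragment 2[13], G at fragment 1[12]=fragment 2[15], G at fragment 1[13]=fragment 2[16] gives a common subsequence of length 10, and the DP table's final entry dp[14][17] is also 10, so no common subsequence is longer.

10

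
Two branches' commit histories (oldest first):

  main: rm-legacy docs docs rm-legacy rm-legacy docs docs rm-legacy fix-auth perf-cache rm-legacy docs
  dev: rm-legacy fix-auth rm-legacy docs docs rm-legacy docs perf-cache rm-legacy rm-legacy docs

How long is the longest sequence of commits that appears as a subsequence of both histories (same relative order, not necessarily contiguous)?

Taking rm-legacy at main[1]=dev[3]; then docs at main[2]=dev[4]; then docs at main[3]=dev[5]; then rm-legacy at main[5]=dev[6]; then docs at main[6]=dev[7]; then rm-legacy at main[8]=dev[9]; then rm-legacy at main[11]=dev[10]; then docs at main[12]=dev[11] gives a common subsequence of length 8. Since dp[12][11] = 8, nothing longer is possible.

8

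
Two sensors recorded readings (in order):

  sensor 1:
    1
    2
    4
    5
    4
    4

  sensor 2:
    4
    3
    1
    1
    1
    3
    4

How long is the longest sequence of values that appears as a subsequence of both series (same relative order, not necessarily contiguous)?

2

One common subsequence of length 2: 1 at sensor 1[1]=sensor 2[5], then 4 at sensor 1[6]=sensor 2[7]. dp[6][7] = 2 confirms this is the maximum.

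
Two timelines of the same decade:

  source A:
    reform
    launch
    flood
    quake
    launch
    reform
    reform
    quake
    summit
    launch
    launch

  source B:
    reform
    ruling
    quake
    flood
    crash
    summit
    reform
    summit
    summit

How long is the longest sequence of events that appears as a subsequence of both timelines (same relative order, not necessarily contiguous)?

4

One common subsequence of length 4: reform at source A[1]=source B[1], then flood at source A[3]=source B[4], then reform at source A[6]=source B[7], then summit at source A[9]=source B[9]. Since dp[11][9] = 4, nothing longer is possible.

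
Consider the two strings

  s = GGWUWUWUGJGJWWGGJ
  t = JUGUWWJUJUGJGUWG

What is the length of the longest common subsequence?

Pick G at s[1]=t[3] → W at s[3]=t[5] → W at s[5]=t[6] → U at s[6]=t[8] → U at s[8]=t[10] → G at s[9]=t[11] → J at s[10]=t[12] → G at s[11]=t[13] → W at s[14]=t[15] → G at s[16]=t[16]; all 10 characters appear in both, in order. dp[17][16] = 10 confirms this is the maximum.

10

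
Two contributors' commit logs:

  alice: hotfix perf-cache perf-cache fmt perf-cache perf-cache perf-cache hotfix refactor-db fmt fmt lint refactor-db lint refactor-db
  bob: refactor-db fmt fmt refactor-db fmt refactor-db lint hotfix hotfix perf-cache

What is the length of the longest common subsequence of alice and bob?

5

Taking fmt [4,3], refactor-db [9,4], fmt [11,5], refactor-db [13,6], lint [14,7] gives a common subsequence of length 5, and the DP table's final entry dp[15][10] is also 5, so no common subsequence is longer.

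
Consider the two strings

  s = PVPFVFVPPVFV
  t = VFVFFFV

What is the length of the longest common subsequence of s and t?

Match V [2,1], F [4,2], V [5,3], F [6,5], F [11,6], V [12,7] — 6 characters in the same relative order in both. The LCS DP gives dp[12][7] = 6, so this is optimal.

6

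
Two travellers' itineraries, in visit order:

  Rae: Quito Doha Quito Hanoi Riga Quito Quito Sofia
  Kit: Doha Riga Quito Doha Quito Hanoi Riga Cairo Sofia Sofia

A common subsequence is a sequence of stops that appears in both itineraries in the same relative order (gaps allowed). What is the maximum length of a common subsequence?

Pick Quito (Rae #1, Kit #3), Doha (Rae #2, Kit #4), Quito (Rae #3, Kit #5), Hanoi (Rae #4, Kit #6), Riga (Rae #5, Kit #7), Sofia (Rae #8, Kit #10); all 6 stops appear in both, in order. dp[8][10] = 6 confirms this is the maximum.

6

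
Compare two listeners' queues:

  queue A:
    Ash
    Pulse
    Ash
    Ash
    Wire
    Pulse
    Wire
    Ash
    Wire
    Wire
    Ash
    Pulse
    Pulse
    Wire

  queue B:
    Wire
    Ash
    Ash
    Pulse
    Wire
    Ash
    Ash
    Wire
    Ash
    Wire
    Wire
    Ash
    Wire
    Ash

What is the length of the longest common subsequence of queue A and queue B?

10

Taking Ash (queue A #1, queue B #3), then Pulse (queue A #2, queue B #4), then Ash (queue A #3, queue B #6), then Ash (queue A #4, queue B #7), then Wire (queue A #7, queue B #8), then Ash (queue A #8, queue B #9), then Wire (queue A #9, queue B #10), then Wire (queue A #10, queue B #11), then Ash (queue A #11, queue B #12), then Wire (queue A #14, queue B #13) gives a common subsequence of length 10. Since dp[14][14] = 10, nothing longer is possible.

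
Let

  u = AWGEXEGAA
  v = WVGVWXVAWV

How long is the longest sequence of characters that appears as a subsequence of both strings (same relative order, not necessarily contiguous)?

4

Taking W at u[2]=v[1], G at u[3]=v[3], X at u[5]=v[6], A at u[8]=v[8] gives a common subsequence of length 4. The LCS DP gives dp[9][10] = 4, so this is optimal.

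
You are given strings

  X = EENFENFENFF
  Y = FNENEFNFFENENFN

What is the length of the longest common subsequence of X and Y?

Pick E at X[1]=Y[3], E at X[2]=Y[5], N at X[3]=Y[7], F at X[4]=Y[9], E at X[5]=Y[10], N at X[6]=Y[11], E at X[8]=Y[12], N at X[9]=Y[13], F at X[10]=Y[14]; all 9 characters appear in both, in order. Since dp[11][15] = 9, nothing longer is possible.

9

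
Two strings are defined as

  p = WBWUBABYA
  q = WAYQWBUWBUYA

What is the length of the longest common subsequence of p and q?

6

Pick W [1,5] → B [2,6] → W [3,8] → U [4,10] → Y [8,11] → A [9,12]; all 6 characters appear in both, in order, and the DP table's final entry dp[9][12] is also 6, so no common subsequence is longer.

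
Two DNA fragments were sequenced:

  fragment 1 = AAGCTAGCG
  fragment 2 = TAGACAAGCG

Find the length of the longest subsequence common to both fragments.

7

Let dp[i][j] be the LCS length of the first i bases of fragment 1 and the first j bases of fragment 2. dp[i][j] = dp[i-1][j-1]+1 when the i-th and j-th bases match, else max(dp[i-1][j], dp[i][j-1]).
    ·  T  A  G  A  C  A  A  G  C  G
 ·  0  0  0  0  0  0  0  0  0  0  0
 A  0  0  1  1  1  1  1  1  1  1  1
 A  0  0  1  1  2  2  2  2  2  2  2
 G  0  0  1  2  2  2  2  2  3  3  3
 C  0  0  1  2  2  3  3  3  3  4  4
 T  0  1  1  2  2  3  3  3  3  4  4
 A  0  1  2  2  3  3  4  4  4  4  4
 G  0  1  2  3  3  3  4  4  5  5  5
 C  0  1  2  3  3  4  4  4  5  6  6
 G  0  1  2  3  3  4  4  4  5  6  7
dp[9][10] = 7. One LCS (by backtracking along matches): AACAGCG.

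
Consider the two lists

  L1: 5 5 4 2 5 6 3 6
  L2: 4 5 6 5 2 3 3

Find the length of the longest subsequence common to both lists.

Let dp[i][j] be the LCS length of the first i values of L1 and the first j values of L2. dp[i][j] = dp[i-1][j-1]+1 when the i-th and j-th values match, else max(dp[i-1][j], dp[i][j-1]).
    ·  4  5  6  5  2  3  3
 ·  0  0  0  0  0  0  0  0
 5  0  0  1  1  1  1  1  1
 5  0  0  1  1  2  2  2  2
 4  0  1  1  1  2  2  2  2
 2  0  1  1  1  2  3  3  3
 5  0  1  2  2  2  3  3  3
 6  0  1  2  3  3  3  3  3
 3  0  1  2  3  3  3  4  4
 6  0  1  2  3  3  3  4  4
dp[8][7] = 4. One LCS (by backtracking along matches): 5, 5, 2, 3.

4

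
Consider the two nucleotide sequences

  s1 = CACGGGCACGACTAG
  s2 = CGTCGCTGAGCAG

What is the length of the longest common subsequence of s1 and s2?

One common subsequence of length 9: C [1,1]; then C [3,4]; then G [4,5]; then G [6,8]; then A [8,9]; then G [10,10]; then C [12,11]; then A [14,12]; then G [15,13]. Since dp[15][13] = 9, nothing longer is possible.

9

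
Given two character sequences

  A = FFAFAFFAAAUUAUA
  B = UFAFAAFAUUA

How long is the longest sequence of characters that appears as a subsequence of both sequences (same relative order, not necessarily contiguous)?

9

Taking F [1,2]; then F [2,4]; then A [3,5]; then A [5,6]; then F [7,7]; then A [10,8]; then U [12,9]; then U [14,10]; then A [15,11] gives a common subsequence of length 9, and the DP table's final entry dp[15][11] is also 9, so no common subsequence is longer.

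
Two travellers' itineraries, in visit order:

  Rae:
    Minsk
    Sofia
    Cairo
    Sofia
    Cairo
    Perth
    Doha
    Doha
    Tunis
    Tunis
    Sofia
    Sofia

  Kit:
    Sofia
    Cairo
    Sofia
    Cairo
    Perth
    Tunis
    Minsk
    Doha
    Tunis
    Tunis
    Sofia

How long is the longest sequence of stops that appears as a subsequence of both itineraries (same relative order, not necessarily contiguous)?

9

Match Sofia at Rae[2]=Kit[1]; then Cairo at Rae[3]=Kit[2]; then Sofia at Rae[4]=Kit[3]; then Cairo at Rae[5]=Kit[4]; then Perth at Rae[6]=Kit[5]; then Doha at Rae[8]=Kit[8]; then Tunis at Rae[9]=Kit[9]; then Tunis at Rae[10]=Kit[10]; then Sofia at Rae[12]=Kit[11] — 9 stops in the same relative order in both. The LCS DP gives dp[12][11] = 9, so this is optimal.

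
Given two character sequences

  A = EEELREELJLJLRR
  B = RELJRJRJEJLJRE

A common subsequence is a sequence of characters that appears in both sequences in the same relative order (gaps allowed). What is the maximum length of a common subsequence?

Taking E at A[3]=B[2], L at A[4]=B[3], R at A[5]=B[7], E at A[7]=B[9], J at A[9]=B[10], L at A[10]=B[11], J at A[11]=B[12], R at A[13]=B[13] gives a common subsequence of length 8, and the DP table's final entry dp[14][14] is also 8, so no common subsequence is longer.

8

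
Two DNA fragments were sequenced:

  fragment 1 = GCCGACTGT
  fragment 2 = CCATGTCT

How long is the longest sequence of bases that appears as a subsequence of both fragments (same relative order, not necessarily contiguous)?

6

Taking C [2,1] → C [3,2] → A [5,3] → T [7,4] → G [8,5] → T [9,8] gives a common subsequence of length 6. dp[9][8] = 6 confirms this is the maximum.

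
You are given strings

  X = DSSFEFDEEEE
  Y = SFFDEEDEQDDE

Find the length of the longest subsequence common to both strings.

Let dp[i][j] be the LCS length of the first i characters of X and the first j characters of Y. dp[i][j] = dp[i-1][j-1]+1 when the i-th and j-th characters match, else max(dp[i-1][j], dp[i][j-1]).
    ·  S  F  F  D  E  E  D  E  Q  D  D  E
 ·  0  0  0  0  0  0  0  0  0  0  0  0  0
 D  0  0  0  0  1  1  1  1  1  1  1  1  1
 S  0  1  1  1  1  1  1  1  1  1  1  1  1
 S  0  1  1  1  1  1  1  1  1  1  1  1  1
 F  0  1  2  2  2  2  2  2  2  2  2  2  2
 E  0  1  2  2  2  3  3  3  3  3  3  3  3
 F  0  1  2  3  3  3  3  3  3  3  3  3  3
 D  0  1  2  3  4  4  4  4  4  4  4  4  4
 E  0  1  2  3  4  5  5  5  5  5  5  5  5
 E  0  1  2  3  4  5  6  6  6  6  6  6  6
 E  0  1  2  3  4  5  6  6  7  7  7  7  7
 E  0  1  2  3  4  5  6  6  7  7  7  7  8
dp[11][12] = 8. One LCS (by backtracking along matches): SFFDEEEE.

8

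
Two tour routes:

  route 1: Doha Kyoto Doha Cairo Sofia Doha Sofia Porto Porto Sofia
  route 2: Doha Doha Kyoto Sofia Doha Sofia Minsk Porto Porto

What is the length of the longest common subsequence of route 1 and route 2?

7

Match Doha [1,2], then Kyoto [2,3], then Sofia [5,4], then Doha [6,5], then Sofia [7,6], then Porto [8,8], then Porto [9,9] — 7 stops in the same relative order in both. dp[10][9] = 7 confirms this is the maximum.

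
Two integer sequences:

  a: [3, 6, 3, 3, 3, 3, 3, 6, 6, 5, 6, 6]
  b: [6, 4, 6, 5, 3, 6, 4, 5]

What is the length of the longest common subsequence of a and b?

4

Taking 6 (a #2, b #3), 3 (a #7, b #5), 6 (a #8, b #6), 5 (a #10, b #8) gives a common subsequence of length 4. dp[12][8] = 4 confirms this is the maximum.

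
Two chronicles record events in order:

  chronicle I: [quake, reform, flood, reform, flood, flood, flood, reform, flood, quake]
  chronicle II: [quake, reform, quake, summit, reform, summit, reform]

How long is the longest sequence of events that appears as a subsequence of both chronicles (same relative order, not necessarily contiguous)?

One common subsequence of length 4: quake [1,1]; then reform [2,2]; then reform [4,5]; then reform [8,7]. The LCS DP gives dp[10][7] = 4, so this is optimal.

4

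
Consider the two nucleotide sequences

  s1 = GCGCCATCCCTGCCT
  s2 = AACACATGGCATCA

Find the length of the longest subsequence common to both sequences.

7

Pick C (s1 #2, s2 #3); then C (s1 #5, s2 #5); then A (s1 #6, s2 #6); then T (s1 #7, s2 #7); then C (s1 #8, s2 #10); then T (s1 #11, s2 #12); then C (s1 #13, s2 #13); all 7 bases appear in both, in order. The LCS DP gives dp[15][14] = 7, so this is optimal.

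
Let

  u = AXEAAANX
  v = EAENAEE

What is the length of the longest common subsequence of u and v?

Let dp[i][j] be the LCS length of the first i characters of u and the first j characters of v. dp[i][j] = dp[i-1][j-1]+1 when the i-th and j-th characters match, else max(dp[i-1][j], dp[i][j-1]).
    ·  E  A  E  N  A  E  E
 ·  0  0  0  0  0  0  0  0
 A  0  0  1  1  1  1  1  1
 X  0  0  1  1  1  1  1  1
 E  0  1  1  2  2  2  2  2
 A  0  1  2  2  2  3  3  3
 A  0  1  2  2  2  3  3  3
 A  0  1  2  2  2  3  3  3
 N  0  1  2  2  3  3  3  3
 X  0  1  2  2  3  3  3  3
dp[8][7] = 3. One LCS (by backtracking along matches): AEA.

3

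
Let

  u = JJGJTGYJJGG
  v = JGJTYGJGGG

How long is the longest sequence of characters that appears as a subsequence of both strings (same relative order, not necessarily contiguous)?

8

Match J (u #2, v #1), G (u #3, v #2), J (u #4, v #3), T (u #5, v #4), G (u #6, v #6), J (u #8, v #7), G (u #10, v #9), G (u #11, v #10) — 8 characters in the same relative order in both. The LCS DP gives dp[11][10] = 8, so this is optimal.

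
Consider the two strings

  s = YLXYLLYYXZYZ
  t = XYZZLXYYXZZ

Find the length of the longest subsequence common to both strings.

8

Match Y (s #1, t #2) → L (s #2, t #5) → X (s #3, t #6) → Y (s #7, t #7) → Y (s #8, t #8) → X (s #9, t #9) → Z (s #10, t #10) → Z (s #12, t #11) — 8 characters in the same relative order in both. The LCS DP gives dp[12][11] = 8, so this is optimal.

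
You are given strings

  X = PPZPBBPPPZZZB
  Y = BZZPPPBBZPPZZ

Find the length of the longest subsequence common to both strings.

9

Taking P at X[1]=Y[4] → P at X[2]=Y[5] → P at X[4]=Y[6] → B at X[5]=Y[7] → B at X[6]=Y[8] → P at X[8]=Y[10] → P at X[9]=Y[11] → Z at X[11]=Y[12] → Z at X[12]=Y[13] gives a common subsequence of length 9. Since dp[13][13] = 9, nothing longer is possible.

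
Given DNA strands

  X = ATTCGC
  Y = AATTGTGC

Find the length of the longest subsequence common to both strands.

5

One common subsequence of length 5: A at X[1]=Y[2]; then T at X[2]=Y[4]; then T at X[3]=Y[6]; then G at X[5]=Y[7]; then C at X[6]=Y[8]. Since dp[6][8] = 5, nothing longer is possible.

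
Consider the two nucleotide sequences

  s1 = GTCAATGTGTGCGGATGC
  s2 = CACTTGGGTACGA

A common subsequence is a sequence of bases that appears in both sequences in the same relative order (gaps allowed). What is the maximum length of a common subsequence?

9

Match C [3,1], A [4,2], T [6,5], G [7,7], G [9,8], T [10,9], C [12,11], G [14,12], A [15,13] — 9 bases in the same relative order in both. Since dp[18][13] = 9, nothing longer is possible.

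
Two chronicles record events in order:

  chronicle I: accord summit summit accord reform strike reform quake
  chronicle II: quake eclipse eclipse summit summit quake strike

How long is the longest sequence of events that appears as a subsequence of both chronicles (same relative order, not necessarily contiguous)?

Taking summit (chronicle I #2, chronicle II #4); then summit (chronicle I #3, chronicle II #5); then strike (chronicle I #6, chronicle II #7) gives a common subsequence of length 3. Since dp[8][7] = 3, nothing longer is possible.

3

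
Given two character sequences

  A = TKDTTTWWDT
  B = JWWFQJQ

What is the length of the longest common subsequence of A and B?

2

Taking W (A #7, B #2); then W (A #8, B #3) gives a common subsequence of length 2, and the DP table's final entry dp[10][7] is also 2, so no common subsequence is longer.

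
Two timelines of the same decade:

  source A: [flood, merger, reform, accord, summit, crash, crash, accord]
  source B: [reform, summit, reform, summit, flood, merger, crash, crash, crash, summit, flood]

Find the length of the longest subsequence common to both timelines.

4

One common subsequence of length 4: flood (source A #1, source B #5); then merger (source A #2, source B #6); then crash (source A #6, source B #8); then crash (source A #7, source B #9). dp[8][11] = 4 confirms this is the maximum.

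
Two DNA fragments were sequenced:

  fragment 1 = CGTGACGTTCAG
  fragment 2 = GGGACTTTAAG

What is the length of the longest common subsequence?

8

Match G at fragment 1[2]=fragment 2[2] → G at fragment 1[4]=fragment 2[3] → A at fragment 1[5]=fragment 2[4] → C at fragment 1[6]=fragment 2[5] → T at fragment 1[8]=fragment 2[7] → T at fragment 1[9]=fragment 2[8] → A at fragment 1[11]=fragment 2[10] → G at fragment 1[12]=fragment 2[11] — 8 bases in the same relative order in both. dp[12][11] = 8 confirms this is the maximum.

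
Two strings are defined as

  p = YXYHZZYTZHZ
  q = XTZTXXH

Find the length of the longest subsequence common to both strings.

4

Pick X (p #2, q #1), then Z (p #6, q #3), then T (p #8, q #4), then H (p #10, q #7); all 4 characters appear in both, in order. dp[11][7] = 4 confirms this is the maximum.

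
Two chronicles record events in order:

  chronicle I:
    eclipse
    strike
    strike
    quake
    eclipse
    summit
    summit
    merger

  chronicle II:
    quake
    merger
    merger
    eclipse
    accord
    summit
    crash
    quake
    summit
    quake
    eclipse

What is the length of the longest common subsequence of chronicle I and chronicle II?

4

Match quake at chronicle I[4]=chronicle II[1], eclipse at chronicle I[5]=chronicle II[4], summit at chronicle I[6]=chronicle II[6], summit at chronicle I[7]=chronicle II[9] — 4 events in the same relative order in both. dp[8][11] = 4 confirms this is the maximum.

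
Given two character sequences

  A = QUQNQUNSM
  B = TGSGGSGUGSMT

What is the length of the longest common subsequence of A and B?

3

Taking U (A #2, B #8) → S (A #8, B #10) → M (A #9, B #11) gives a common subsequence of length 3. Since dp[9][12] = 3, nothing longer is possible.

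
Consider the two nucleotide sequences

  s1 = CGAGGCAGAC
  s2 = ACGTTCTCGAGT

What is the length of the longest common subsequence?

One common subsequence of length 5: C [1,2]; then G [2,3]; then G [5,9]; then A [7,10]; then G [8,11]. The LCS DP gives dp[10][12] = 5, so this is optimal.

5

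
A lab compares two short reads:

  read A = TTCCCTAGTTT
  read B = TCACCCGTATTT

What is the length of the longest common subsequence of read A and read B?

Let dp[i][j] be the LCS length of the first i bases of read A and the first j bases of read B. dp[i][j] = dp[i-1][j-1]+1 when the i-th and j-th bases match, else max(dp[i-1][j], dp[i][j-1]).
    ·  T  C  A  C  C  C  G  T  A  T  T  T
 ·  0  0  0  0  0  0  0  0  0  0  0  0  0
 T  0  1  1  1  1  1  1  1  1  1  1  1  1
 T  0  1  1  1  1  1  1  1  2  2  2  2  2
 C  0  1  2  2  2  2  2  2  2  2  2  2  2
 C  0  1  2  2  3  3  3  3  3  3  3  3  3
 C  0  1  2  2  3  4  4  4  4  4  4  4  4
 T  0  1  2  2  3  4  4  4  5  5  5  5  5
 A  0  1  2  3  3  4  4  4  5  6  6  6  6
 G  0  1  2  3  3  4  4  5  5  6  6  6  6
 T  0  1  2  3  3  4  4  5  6  6  7  7  7
 T  0  1  2  3  3  4  4  5  6  6  7  8  8
 T  0  1  2  3  3  4  4  5  6  6  7  8  9
dp[11][12] = 9. One LCS (by backtracking along matches): TCCCTATTT.

9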